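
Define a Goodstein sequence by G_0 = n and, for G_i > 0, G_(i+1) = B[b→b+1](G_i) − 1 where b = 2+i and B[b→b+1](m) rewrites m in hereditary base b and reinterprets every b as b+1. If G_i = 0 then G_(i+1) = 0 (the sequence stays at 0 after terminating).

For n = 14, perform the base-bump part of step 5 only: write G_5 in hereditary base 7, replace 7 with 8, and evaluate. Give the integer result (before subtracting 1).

134404972

base 2: 14 = 2^(2 + 1) + 2^2 + 2; at 3: 3^(3 + 1) + 3^3 + 3 = 111; next = 110
base 3: 110 = 3^(3 + 1) + 3^3 + 2; at 4: 4^(4 + 1) + 4^4 + 2 = 1282; next = 1281
base 4: 1281 = 4^(4 + 1) + 4^4 + 1; at 5: 5^(5 + 1) + 5^5 + 1 = 18751; next = 18750
base 5: 18750 = 5^(5 + 1) + 5^5; at 6: 6^(6 + 1) + 6^6 = 326592; next = 326591
base 6: 326591 = 6^(6 + 1) + 5·6^5 + 5·6^4 + 5·6^3 + 5·6^2 + 5·6 + 5; at 7: 7^(7 + 1) + 5·7^5 + 5·7^4 + 5·7^3 + 5·7^2 + 5·7 + 5 = 5862841; next = 5862840
base 7: 5862840 = 7^(7 + 1) + 5·7^5 + 5·7^4 + 5·7^3 + 5·7^2 + 5·7 + 4; at 8: 8^(8 + 1) + 5·8^5 + 5·8^4 + 5·8^3 + 5·8^2 + 5·8 + 4 = 134404972; next = 134404971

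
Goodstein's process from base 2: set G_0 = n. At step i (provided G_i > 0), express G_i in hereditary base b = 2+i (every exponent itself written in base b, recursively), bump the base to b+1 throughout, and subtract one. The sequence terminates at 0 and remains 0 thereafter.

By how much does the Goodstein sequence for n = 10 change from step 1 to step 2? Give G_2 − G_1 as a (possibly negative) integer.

G_0 = 10. HB_2(10) = 2^(2 + 1) + 2. Bump = 84. G_1 = 83.
G_1 = 83. HB_3(83) = 3^(3 + 1) + 2. Bump = 1026. G_2 = 1025.

942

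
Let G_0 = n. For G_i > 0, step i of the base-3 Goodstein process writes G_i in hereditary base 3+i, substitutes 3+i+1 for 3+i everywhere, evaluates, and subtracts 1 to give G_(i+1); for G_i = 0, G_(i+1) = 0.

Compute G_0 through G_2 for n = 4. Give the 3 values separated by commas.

base 3: 4 = 3 + 1; at 4: 4 + 1 = 5; next = 4
base 4: 4 = 4; at 5: 5 = 5; next = 4

4, 4, 4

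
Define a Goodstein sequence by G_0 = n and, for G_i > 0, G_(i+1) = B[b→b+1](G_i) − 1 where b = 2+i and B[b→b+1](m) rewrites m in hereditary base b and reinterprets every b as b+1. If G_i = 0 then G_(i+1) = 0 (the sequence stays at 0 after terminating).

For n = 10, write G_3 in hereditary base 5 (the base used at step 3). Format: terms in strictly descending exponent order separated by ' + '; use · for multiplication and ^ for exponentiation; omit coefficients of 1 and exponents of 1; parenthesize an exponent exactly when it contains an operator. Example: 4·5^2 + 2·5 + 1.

5^(5 + 1)

G_0 = 10. HB_2(10) = 2^(2 + 1) + 2. Bump = 84. G_1 = 83.
G_1 = 83. HB_3(83) = 3^(3 + 1) + 2. Bump = 1026. G_2 = 1025.
G_2 = 1025. HB_4(1025) = 4^(4 + 1) + 1. Bump = 15626. G_3 = 15625.
G_3 = 15625. HB_5(15625) = 5^(5 + 1). Bump = 279936. G_4 = 279935.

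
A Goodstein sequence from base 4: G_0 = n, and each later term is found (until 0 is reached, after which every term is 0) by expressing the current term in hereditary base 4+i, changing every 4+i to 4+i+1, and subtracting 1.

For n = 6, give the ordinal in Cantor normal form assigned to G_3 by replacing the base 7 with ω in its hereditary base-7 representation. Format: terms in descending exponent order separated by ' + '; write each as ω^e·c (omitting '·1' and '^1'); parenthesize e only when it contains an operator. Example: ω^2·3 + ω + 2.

6

[0] 6 ≡ 4 + 2 (base 4). Lift 5: 7. −1: 6.
[1] 6 ≡ 5 + 1 (base 5). Lift 6: 7. −1: 6.
[2] 6 ≡ 6 (base 6). Lift 7: 7. −1: 6.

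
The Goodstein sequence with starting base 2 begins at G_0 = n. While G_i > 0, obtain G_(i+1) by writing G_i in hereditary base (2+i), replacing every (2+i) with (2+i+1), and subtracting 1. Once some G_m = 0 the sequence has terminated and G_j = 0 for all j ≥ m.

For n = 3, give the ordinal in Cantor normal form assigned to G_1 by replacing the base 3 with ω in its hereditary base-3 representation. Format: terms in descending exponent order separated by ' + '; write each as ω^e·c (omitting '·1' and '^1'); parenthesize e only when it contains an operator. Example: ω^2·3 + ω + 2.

(0) 3|_2 = 2 + 1 ↦ 3 + 1|_3 = 4 ⇒ 3
(1) 3|_3 = 3 ↦ 4|_4 = 4 ⇒ 3

ω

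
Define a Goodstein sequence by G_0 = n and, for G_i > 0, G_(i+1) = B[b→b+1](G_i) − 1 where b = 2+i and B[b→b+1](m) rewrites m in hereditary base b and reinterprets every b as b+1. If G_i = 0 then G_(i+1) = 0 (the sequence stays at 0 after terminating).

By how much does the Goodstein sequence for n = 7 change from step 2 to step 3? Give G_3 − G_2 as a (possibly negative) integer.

2868

7 —HB2→ 2^2 + 2 + 1 —bump→ 3^3 + 3 + 1 = 31 —(−1)→ 30
30 —HB3→ 3^3 + 3 —bump→ 4^4 + 4 = 260 —(−1)→ 259
259 —HB4→ 4^4 + 3 —bump→ 5^5 + 3 = 3128 —(−1)→ 3127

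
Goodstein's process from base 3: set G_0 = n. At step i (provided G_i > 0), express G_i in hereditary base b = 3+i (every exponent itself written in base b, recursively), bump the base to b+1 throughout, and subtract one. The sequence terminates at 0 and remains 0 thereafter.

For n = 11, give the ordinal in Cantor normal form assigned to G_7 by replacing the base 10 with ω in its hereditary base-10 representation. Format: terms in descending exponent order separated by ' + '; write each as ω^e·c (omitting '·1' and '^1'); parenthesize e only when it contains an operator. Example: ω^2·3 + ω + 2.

ω·5 + 1

[0] 11 ≡ 3^2 + 2 (base 3). Lift 4: 18. −1: 17.
[1] 17 ≡ 4^2 + 1 (base 4). Lift 5: 26. −1: 25.
[2] 25 ≡ 5^2 (base 5). Lift 6: 36. −1: 35.
[3] 35 ≡ 5·6 + 5 (base 6). Lift 7: 40. −1: 39.
[4] 39 ≡ 5·7 + 4 (base 7). Lift 8: 44. −1: 43.
[5] 43 ≡ 5·8 + 3 (base 8). Lift 9: 48. −1: 47.
[6] 47 ≡ 5·9 + 2 (base 9). Lift 10: 52. −1: 51.
[7] 51 ≡ 5·10 + 1 (base 10). Lift 11: 56. −1: 55.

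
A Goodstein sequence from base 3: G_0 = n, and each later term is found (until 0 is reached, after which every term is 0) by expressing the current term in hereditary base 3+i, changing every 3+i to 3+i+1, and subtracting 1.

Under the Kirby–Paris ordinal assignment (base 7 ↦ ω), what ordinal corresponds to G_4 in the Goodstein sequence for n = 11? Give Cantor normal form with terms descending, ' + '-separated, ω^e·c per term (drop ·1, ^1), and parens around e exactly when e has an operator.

ω·5 + 4

G_0 = 11. HB_3(11) = 3^2 + 2. Bump = 18. G_1 = 17.
G_1 = 17. HB_4(17) = 4^2 + 1. Bump = 26. G_2 = 25.
G_2 = 25. HB_5(25) = 5^2. Bump = 36. G_3 = 35.
G_3 = 35. HB_6(35) = 5·6 + 5. Bump = 40. G_4 = 39.
G_4 = 39. HB_7(39) = 5·7 + 4. Bump = 44. G_5 = 43.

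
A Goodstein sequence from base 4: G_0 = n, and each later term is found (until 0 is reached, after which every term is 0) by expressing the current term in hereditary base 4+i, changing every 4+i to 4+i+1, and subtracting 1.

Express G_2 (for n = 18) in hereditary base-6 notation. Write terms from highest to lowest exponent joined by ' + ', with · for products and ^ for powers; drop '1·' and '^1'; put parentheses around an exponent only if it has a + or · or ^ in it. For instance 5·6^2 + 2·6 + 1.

6^2

base 4: 18 = 4^2 + 2; at 5: 5^2 + 2 = 27; next = 26
base 5: 26 = 5^2 + 1; at 6: 6^2 + 1 = 37; next = 36
base 6: 36 = 6^2; at 7: 7^2 = 49; next = 48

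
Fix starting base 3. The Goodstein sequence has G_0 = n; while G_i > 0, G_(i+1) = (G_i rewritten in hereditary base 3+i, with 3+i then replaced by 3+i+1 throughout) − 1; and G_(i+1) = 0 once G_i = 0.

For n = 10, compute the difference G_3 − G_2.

3

(0) 10|_3 = 3^2 + 1 ↦ 4^2 + 1|_4 = 17 ⇒ 16
(1) 16|_4 = 4^2 ↦ 5^2|_5 = 25 ⇒ 24
(2) 24|_5 = 4·5 + 4 ↦ 4·6 + 4|_6 = 28 ⇒ 27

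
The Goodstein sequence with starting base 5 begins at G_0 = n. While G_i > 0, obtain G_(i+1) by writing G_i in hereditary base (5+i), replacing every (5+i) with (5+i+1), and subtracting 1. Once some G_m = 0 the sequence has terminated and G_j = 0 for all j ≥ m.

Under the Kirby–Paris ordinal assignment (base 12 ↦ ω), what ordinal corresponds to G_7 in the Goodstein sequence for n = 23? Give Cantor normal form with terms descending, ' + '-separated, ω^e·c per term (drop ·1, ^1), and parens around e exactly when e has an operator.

ω·3 + 5

23 —HB5→ 4·5 + 3 —bump→ 4·6 + 3 = 27 —(−1)→ 26
26 —HB6→ 4·6 + 2 —bump→ 4·7 + 2 = 30 —(−1)→ 29
29 —HB7→ 4·7 + 1 —bump→ 4·8 + 1 = 33 —(−1)→ 32
32 —HB8→ 4·8 —bump→ 4·9 = 36 —(−1)→ 35
35 —HB9→ 3·9 + 8 —bump→ 3·10 + 8 = 38 —(−1)→ 37
37 —HB10→ 3·10 + 7 —bump→ 3·11 + 7 = 40 —(−1)→ 39
39 —HB11→ 3·11 + 6 —bump→ 3·12 + 6 = 42 —(−1)→ 41
41 —HB12→ 3·12 + 5 —bump→ 3·13 + 5 = 44 —(−1)→ 43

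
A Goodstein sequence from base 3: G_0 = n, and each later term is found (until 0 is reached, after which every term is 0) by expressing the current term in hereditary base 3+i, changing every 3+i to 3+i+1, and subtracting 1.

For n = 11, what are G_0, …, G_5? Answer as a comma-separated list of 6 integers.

11, 17, 25, 35, 39, 43

(0) 11|_3 = 3^2 + 2 ↦ 4^2 + 2|_4 = 18 ⇒ 17
(1) 17|_4 = 4^2 + 1 ↦ 5^2 + 1|_5 = 26 ⇒ 25
(2) 25|_5 = 5^2 ↦ 6^2|_6 = 36 ⇒ 35
(3) 35|_6 = 5·6 + 5 ↦ 5·7 + 5|_7 = 40 ⇒ 39
(4) 39|_7 = 5·7 + 4 ↦ 5·8 + 4|_8 = 44 ⇒ 43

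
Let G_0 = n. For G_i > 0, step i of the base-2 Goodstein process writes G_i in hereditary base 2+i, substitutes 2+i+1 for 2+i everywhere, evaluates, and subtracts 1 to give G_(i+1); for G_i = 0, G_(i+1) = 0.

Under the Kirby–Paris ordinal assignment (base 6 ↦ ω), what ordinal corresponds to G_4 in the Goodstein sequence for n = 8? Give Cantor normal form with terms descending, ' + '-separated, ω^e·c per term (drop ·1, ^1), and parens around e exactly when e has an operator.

ω^ω·2 + ω^2·2 + ω + 5

8 —HB2→ 2^(2 + 1) —bump→ 3^(3 + 1) = 81 —(−1)→ 80
80 —HB3→ 2·3^3 + 2·3^2 + 2·3 + 2 —bump→ 2·4^4 + 2·4^2 + 2·4 + 2 = 554 —(−1)→ 553
553 —HB4→ 2·4^4 + 2·4^2 + 2·4 + 1 —bump→ 2·5^5 + 2·5^2 + 2·5 + 1 = 6311 —(−1)→ 6310
6310 —HB5→ 2·5^5 + 2·5^2 + 2·5 —bump→ 2·6^6 + 2·6^2 + 2·6 = 93396 —(−1)→ 93395
93395 —HB6→ 2·6^6 + 2·6^2 + 6 + 5 —bump→ 2·7^7 + 2·7^2 + 7 + 5 = 1647196 —(−1)→ 1647195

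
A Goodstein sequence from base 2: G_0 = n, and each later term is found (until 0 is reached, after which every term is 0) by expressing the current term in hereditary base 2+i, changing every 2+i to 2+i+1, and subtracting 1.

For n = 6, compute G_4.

G_0=6  [base 2] 2^2 + 2  →[2↦3]→  3^3 + 3 = 30  −1 ⇒ G_1=29
G_1=29  [base 3] 3^3 + 2  →[3↦4]→  4^4 + 2 = 258  −1 ⇒ G_2=257
G_2=257  [base 4] 4^4 + 1  →[4↦5]→  5^5 + 1 = 3126  −1 ⇒ G_3=3125
G_3=3125  [base 5] 5^5  →[5↦6]→  6^6 = 46656  −1 ⇒ G_4=46655

46655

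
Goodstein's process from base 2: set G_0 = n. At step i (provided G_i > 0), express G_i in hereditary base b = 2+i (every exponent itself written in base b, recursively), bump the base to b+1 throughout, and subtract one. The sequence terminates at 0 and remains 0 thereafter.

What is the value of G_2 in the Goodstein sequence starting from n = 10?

step 0: 10 = 2^(2 + 1) + 2; sub 3 for 2: 3^(3 + 1) + 3; = 84; G_1 = 84−1 = 83
step 1: 83 = 3^(3 + 1) + 2; sub 4 for 3: 4^(4 + 1) + 2; = 1026; G_2 = 1026−1 = 1025

1025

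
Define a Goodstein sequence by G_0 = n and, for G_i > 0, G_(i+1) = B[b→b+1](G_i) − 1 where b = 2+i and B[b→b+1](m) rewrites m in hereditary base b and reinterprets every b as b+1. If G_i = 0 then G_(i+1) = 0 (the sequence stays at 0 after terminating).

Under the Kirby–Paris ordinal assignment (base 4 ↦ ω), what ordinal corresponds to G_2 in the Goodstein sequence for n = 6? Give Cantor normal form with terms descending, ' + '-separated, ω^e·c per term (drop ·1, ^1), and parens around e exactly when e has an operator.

ω^ω + 1

G_0=6  [base 2] 2^2 + 2  →[2↦3]→  3^3 + 3 = 30  −1 ⇒ G_1=29
G_1=29  [base 3] 3^3 + 2  →[3↦4]→  4^4 + 2 = 258  −1 ⇒ G_2=257
G_2=257  [base 4] 4^4 + 1  →[4↦5]→  5^5 + 1 = 3126  −1 ⇒ G_3=3125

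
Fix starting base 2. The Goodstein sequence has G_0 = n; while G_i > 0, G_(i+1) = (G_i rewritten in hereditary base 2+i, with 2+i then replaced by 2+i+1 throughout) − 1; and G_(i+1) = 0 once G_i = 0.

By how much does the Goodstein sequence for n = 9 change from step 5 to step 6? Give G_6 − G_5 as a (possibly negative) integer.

G_0=9  [base 2] 2^(2 + 1) + 1  →[2↦3]→  3^(3 + 1) + 1 = 82  −1 ⇒ G_1=81
G_1=81  [base 3] 3^(3 + 1)  →[3↦4]→  4^(4 + 1) = 1024  −1 ⇒ G_2=1023
G_2=1023  [base 4] 3·4^4 + 3·4^3 + 3·4^2 + 3·4 + 3  →[4↦5]→  3·5^5 + 3·5^3 + 3·5^2 + 3·5 + 3 = 9843  −1 ⇒ G_3=9842
G_3=9842  [base 5] 3·5^5 + 3·5^3 + 3·5^2 + 3·5 + 2  →[5↦6]→  3·6^6 + 3·6^3 + 3·6^2 + 3·6 + 2 = 140744  −1 ⇒ G_4=140743
G_4=140743  [base 6] 3·6^6 + 3·6^3 + 3·6^2 + 3·6 + 1  →[6↦7]→  3·7^7 + 3·7^3 + 3·7^2 + 3·7 + 1 = 2471827  −1 ⇒ G_5=2471826
G_5=2471826  [base 7] 3·7^7 + 3·7^3 + 3·7^2 + 3·7  →[7↦8]→  3·8^8 + 3·8^3 + 3·8^2 + 3·8 = 50333400  −1 ⇒ G_6=50333399

47861573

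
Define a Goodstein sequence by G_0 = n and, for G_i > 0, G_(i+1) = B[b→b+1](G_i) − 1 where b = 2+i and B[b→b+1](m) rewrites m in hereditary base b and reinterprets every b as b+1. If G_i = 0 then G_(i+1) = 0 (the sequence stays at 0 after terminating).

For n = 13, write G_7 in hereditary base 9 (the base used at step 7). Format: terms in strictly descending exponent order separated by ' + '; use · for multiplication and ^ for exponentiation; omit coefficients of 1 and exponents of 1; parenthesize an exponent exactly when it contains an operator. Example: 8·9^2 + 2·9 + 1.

9^(9 + 1) + 3·9^3 + 3·9^2 + 2·9 + 6

[0] 13 ≡ 2^(2 + 1) + 2^2 + 1 (base 2). Lift 3: 109. −1: 108.
[1] 108 ≡ 3^(3 + 1) + 3^3 (base 3). Lift 4: 1280. −1: 1279.
[2] 1279 ≡ 4^(4 + 1) + 3·4^3 + 3·4^2 + 3·4 + 3 (base 4). Lift 5: 16093. −1: 16092.
[3] 16092 ≡ 5^(5 + 1) + 3·5^3 + 3·5^2 + 3·5 + 2 (base 5). Lift 6: 280712. −1: 280711.
[4] 280711 ≡ 6^(6 + 1) + 3·6^3 + 3·6^2 + 3·6 + 1 (base 6). Lift 7: 5765999. −1: 5765998.
[5] 5765998 ≡ 7^(7 + 1) + 3·7^3 + 3·7^2 + 3·7 (base 7). Lift 8: 134219480. −1: 134219479.
[6] 134219479 ≡ 8^(8 + 1) + 3·8^3 + 3·8^2 + 2·8 + 7 (base 8). Lift 9: 3486786856. −1: 3486786855.
[7] 3486786855 ≡ 9^(9 + 1) + 3·9^3 + 3·9^2 + 2·9 + 6 (base 9). Lift 10: 100000003326. −1: 100000003325.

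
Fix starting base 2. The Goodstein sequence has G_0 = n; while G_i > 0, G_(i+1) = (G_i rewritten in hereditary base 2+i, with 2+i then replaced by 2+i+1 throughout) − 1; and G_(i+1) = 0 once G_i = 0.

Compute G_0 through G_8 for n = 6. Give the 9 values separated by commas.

6, 29, 257, 3125, 46655, 98039, 187243, 332147, 555551

G_0=6  [base 2] 2^2 + 2  →[2↦3]→  3^3 + 3 = 30  −1 ⇒ G_1=29
G_1=29  [base 3] 3^3 + 2  →[3↦4]→  4^4 + 2 = 258  −1 ⇒ G_2=257
G_2=257  [base 4] 4^4 + 1  →[4↦5]→  5^5 + 1 = 3126  −1 ⇒ G_3=3125
G_3=3125  [base 5] 5^5  →[5↦6]→  6^6 = 46656  −1 ⇒ G_4=46655
G_4=46655  [base 6] 5·6^5 + 5·6^4 + 5·6^3 + 5·6^2 + 5·6 + 5  →[6↦7]→  5·7^5 + 5·7^4 + 5·7^3 + 5·7^2 + 5·7 + 5 = 98040  −1 ⇒ G_5=98039
G_5=98039  [base 7] 5·7^5 + 5·7^4 + 5·7^3 + 5·7^2 + 5·7 + 4  →[7↦8]→  5·8^5 + 5·8^4 + 5·8^3 + 5·8^2 + 5·8 + 4 = 187244  −1 ⇒ G_6=187243
G_6=187243  [base 8] 5·8^5 + 5·8^4 + 5·8^3 + 5·8^2 + 5·8 + 3  →[8↦9]→  5·9^5 + 5·9^4 + 5·9^3 + 5·9^2 + 5·9 + 3 = 332148  −1 ⇒ G_7=332147
G_7=332147  [base 9] 5·9^5 + 5·9^4 + 5·9^3 + 5·9^2 + 5·9 + 2  →[9↦10]→  5·10^5 + 5·10^4 + 5·10^3 + 5·10^2 + 5·10 + 2 = 555552  −1 ⇒ G_8=555551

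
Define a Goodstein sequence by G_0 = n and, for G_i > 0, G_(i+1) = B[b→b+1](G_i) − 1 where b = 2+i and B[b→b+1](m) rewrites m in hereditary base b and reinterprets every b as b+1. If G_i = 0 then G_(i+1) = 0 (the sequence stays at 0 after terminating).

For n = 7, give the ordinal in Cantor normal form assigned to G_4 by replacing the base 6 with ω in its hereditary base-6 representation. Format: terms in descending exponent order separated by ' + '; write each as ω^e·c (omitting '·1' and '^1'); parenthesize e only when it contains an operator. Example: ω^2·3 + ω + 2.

ω^ω + 1

[0] 7 ≡ 2^2 + 2 + 1 (base 2). Lift 3: 31. −1: 30.
[1] 30 ≡ 3^3 + 3 (base 3). Lift 4: 260. −1: 259.
[2] 259 ≡ 4^4 + 3 (base 4). Lift 5: 3128. −1: 3127.
[3] 3127 ≡ 5^5 + 2 (base 5). Lift 6: 46658. −1: 46657.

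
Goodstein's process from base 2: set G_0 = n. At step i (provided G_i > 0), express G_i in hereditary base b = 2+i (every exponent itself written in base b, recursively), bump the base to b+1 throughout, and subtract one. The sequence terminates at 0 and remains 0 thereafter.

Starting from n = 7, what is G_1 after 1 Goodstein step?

30

i=0: 7 = 2^2 + 2 + 1 (b=2); 2→3: 3^3 + 3 + 1 = 31; 31−1 = 30
i=1: 30 = 3^3 + 3 (b=3); 3→4: 4^4 + 4 = 260; 260−1 = 259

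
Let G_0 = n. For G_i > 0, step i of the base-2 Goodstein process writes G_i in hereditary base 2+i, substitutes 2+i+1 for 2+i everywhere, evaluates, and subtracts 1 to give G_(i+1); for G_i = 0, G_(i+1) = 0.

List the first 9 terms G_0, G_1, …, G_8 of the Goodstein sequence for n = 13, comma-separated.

step 0: 13 = 2^(2 + 1) + 2^2 + 1; sub 3 for 2: 3^(3 + 1) + 3^3 + 1; = 109; G_1 = 109−1 = 108
step 1: 108 = 3^(3 + 1) + 3^3; sub 4 for 3: 4^(4 + 1) + 4^4; = 1280; G_2 = 1280−1 = 1279
step 2: 1279 = 4^(4 + 1) + 3·4^3 + 3·4^2 + 3·4 + 3; sub 5 for 4: 5^(5 + 1) + 3·5^3 + 3·5^2 + 3·5 + 3; = 16093; G_3 = 16093−1 = 16092
step 3: 16092 = 5^(5 + 1) + 3·5^3 + 3·5^2 + 3·5 + 2; sub 6 for 5: 6^(6 + 1) + 3·6^3 + 3·6^2 + 3·6 + 2; = 280712; G_4 = 280712−1 = 280711
step 4: 280711 = 6^(6 + 1) + 3·6^3 + 3·6^2 + 3·6 + 1; sub 7 for 6: 7^(7 + 1) + 3·7^3 + 3·7^2 + 3·7 + 1; = 5765999; G_5 = 5765999−1 = 5765998
step 5: 5765998 = 7^(7 + 1) + 3·7^3 + 3·7^2 + 3·7; sub 8 for 7: 8^(8 + 1) + 3·8^3 + 3·8^2 + 3·8; = 134219480; G_6 = 134219480−1 = 134219479
step 6: 134219479 = 8^(8 + 1) + 3·8^3 + 3·8^2 + 2·8 + 7; sub 9 for 8: 9^(9 + 1) + 3·9^3 + 3·9^2 + 2·9 + 7; = 3486786856; G_7 = 3486786856−1 = 3486786855
step 7: 3486786855 = 9^(9 + 1) + 3·9^3 + 3·9^2 + 2·9 + 6; sub 10 for 9: 10^(10 + 1) + 3·10^3 + 3·10^2 + 2·10 + 6; = 100000003326; G_8 = 100000003326−1 = 100000003325

13, 108, 1279, 16092, 280711, 5765998, 134219479, 3486786855, 100000003325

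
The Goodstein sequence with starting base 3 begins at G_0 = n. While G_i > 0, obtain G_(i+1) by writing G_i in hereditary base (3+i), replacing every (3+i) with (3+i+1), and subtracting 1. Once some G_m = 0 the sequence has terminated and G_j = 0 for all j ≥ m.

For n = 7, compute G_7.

9

G_0 = 7. HB_3(7) = 2·3 + 1. Bump = 9. G_1 = 8.
G_1 = 8. HB_4(8) = 2·4. Bump = 10. G_2 = 9.
G_2 = 9. HB_5(9) = 5 + 4. Bump = 10. G_3 = 9.
G_3 = 9. HB_6(9) = 6 + 3. Bump = 10. G_4 = 9.
G_4 = 9. HB_7(9) = 7 + 2. Bump = 10. G_5 = 9.
G_5 = 9. HB_8(9) = 8 + 1. Bump = 10. G_6 = 9.
G_6 = 9. HB_9(9) = 9. Bump = 10. G_7 = 9.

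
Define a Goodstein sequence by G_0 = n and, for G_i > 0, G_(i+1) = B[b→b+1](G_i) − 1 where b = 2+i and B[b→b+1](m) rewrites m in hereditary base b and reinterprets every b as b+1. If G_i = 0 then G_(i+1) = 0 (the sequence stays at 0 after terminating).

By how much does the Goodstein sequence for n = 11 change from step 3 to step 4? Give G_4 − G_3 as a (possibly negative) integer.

G_0=11  [base 2] 2^(2 + 1) + 2 + 1  →[2↦3]→  3^(3 + 1) + 3 + 1 = 85  −1 ⇒ G_1=84
G_1=84  [base 3] 3^(3 + 1) + 3  →[3↦4]→  4^(4 + 1) + 4 = 1028  −1 ⇒ G_2=1027
G_2=1027  [base 4] 4^(4 + 1) + 3  →[4↦5]→  5^(5 + 1) + 3 = 15628  −1 ⇒ G_3=15627
G_3=15627  [base 5] 5^(5 + 1) + 2  →[5↦6]→  6^(6 + 1) + 2 = 279938  −1 ⇒ G_4=279937

264310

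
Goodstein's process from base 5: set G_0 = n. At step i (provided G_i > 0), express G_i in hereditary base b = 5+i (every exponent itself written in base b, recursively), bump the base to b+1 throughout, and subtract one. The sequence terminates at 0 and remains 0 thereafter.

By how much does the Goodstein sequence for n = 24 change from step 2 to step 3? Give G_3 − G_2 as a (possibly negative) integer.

(0) 24|_5 = 4·5 + 4 ↦ 4·6 + 4|_6 = 28 ⇒ 27
(1) 27|_6 = 4·6 + 3 ↦ 4·7 + 3|_7 = 31 ⇒ 30
(2) 30|_7 = 4·7 + 2 ↦ 4·8 + 2|_8 = 34 ⇒ 33

3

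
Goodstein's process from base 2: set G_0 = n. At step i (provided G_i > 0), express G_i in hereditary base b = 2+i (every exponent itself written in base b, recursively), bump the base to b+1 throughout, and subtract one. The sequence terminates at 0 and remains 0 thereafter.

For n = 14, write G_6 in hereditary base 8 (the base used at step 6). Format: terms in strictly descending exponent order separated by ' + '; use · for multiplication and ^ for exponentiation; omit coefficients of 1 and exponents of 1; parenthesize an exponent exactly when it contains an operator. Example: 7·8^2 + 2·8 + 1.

8^(8 + 1) + 5·8^5 + 5·8^4 + 5·8^3 + 5·8^2 + 5·8 + 3

i=0: 14 = 2^(2 + 1) + 2^2 + 2 (b=2); 2→3: 3^(3 + 1) + 3^3 + 3 = 111; 111−1 = 110
i=1: 110 = 3^(3 + 1) + 3^3 + 2 (b=3); 3→4: 4^(4 + 1) + 4^4 + 2 = 1282; 1282−1 = 1281
i=2: 1281 = 4^(4 + 1) + 4^4 + 1 (b=4); 4→5: 5^(5 + 1) + 5^5 + 1 = 18751; 18751−1 = 18750
i=3: 18750 = 5^(5 + 1) + 5^5 (b=5); 5→6: 6^(6 + 1) + 6^6 = 326592; 326592−1 = 326591
i=4: 326591 = 6^(6 + 1) + 5·6^5 + 5·6^4 + 5·6^3 + 5·6^2 + 5·6 + 5 (b=6); 6→7: 7^(7 + 1) + 5·7^5 + 5·7^4 + 5·7^3 + 5·7^2 + 5·7 + 5 = 5862841; 5862841−1 = 5862840
i=5: 5862840 = 7^(7 + 1) + 5·7^5 + 5·7^4 + 5·7^3 + 5·7^2 + 5·7 + 4 (b=7); 7→8: 8^(8 + 1) + 5·8^5 + 5·8^4 + 5·8^3 + 5·8^2 + 5·8 + 4 = 134404972; 134404972−1 = 134404971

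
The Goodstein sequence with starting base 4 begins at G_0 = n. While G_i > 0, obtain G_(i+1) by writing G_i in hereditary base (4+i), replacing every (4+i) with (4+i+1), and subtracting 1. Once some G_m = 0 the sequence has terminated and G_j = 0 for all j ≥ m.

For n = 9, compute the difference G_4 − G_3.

step 0: 9 = 2·4 + 1; sub 5 for 4: 2·5 + 1; = 11; G_1 = 11−1 = 10
step 1: 10 = 2·5; sub 6 for 5: 2·6; = 12; G_2 = 12−1 = 11
step 2: 11 = 6 + 5; sub 7 for 6: 7 + 5; = 12; G_3 = 12−1 = 11
step 3: 11 = 7 + 4; sub 8 for 7: 8 + 4; = 12; G_4 = 12−1 = 11

0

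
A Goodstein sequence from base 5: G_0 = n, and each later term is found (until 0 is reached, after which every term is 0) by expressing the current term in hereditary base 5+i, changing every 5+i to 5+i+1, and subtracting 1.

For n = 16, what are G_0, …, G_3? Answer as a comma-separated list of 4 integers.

G_0 = 16. HB_5(16) = 3·5 + 1. Bump = 19. G_1 = 18.
G_1 = 18. HB_6(18) = 3·6. Bump = 21. G_2 = 20.
G_2 = 20. HB_7(20) = 2·7 + 6. Bump = 22. G_3 = 21.

16, 18, 20, 21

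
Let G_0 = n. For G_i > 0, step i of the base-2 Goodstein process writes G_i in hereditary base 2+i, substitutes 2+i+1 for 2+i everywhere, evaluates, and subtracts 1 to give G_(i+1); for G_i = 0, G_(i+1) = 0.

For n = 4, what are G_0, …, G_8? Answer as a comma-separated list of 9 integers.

G_0=4  [base 2] 2^2  →[2↦3]→  3^3 = 27  −1 ⇒ G_1=26
G_1=26  [base 3] 2·3^2 + 2·3 + 2  →[3↦4]→  2·4^2 + 2·4 + 2 = 42  −1 ⇒ G_2=41
G_2=41  [base 4] 2·4^2 + 2·4 + 1  →[4↦5]→  2·5^2 + 2·5 + 1 = 61  −1 ⇒ G_3=60
G_3=60  [base 5] 2·5^2 + 2·5  →[5↦6]→  2·6^2 + 2·6 = 84  −1 ⇒ G_4=83
G_4=83  [base 6] 2·6^2 + 6 + 5  →[6↦7]→  2·7^2 + 7 + 5 = 110  −1 ⇒ G_5=109
G_5=109  [base 7] 2·7^2 + 7 + 4  →[7↦8]→  2·8^2 + 8 + 4 = 140  −1 ⇒ G_6=139
G_6=139  [base 8] 2·8^2 + 8 + 3  →[8↦9]→  2·9^2 + 9 + 3 = 174  −1 ⇒ G_7=173
G_7=173  [base 9] 2·9^2 + 9 + 2  →[9↦10]→  2·10^2 + 10 + 2 = 212  −1 ⇒ G_8=211

4, 26, 41, 60, 83, 109, 139, 173, 211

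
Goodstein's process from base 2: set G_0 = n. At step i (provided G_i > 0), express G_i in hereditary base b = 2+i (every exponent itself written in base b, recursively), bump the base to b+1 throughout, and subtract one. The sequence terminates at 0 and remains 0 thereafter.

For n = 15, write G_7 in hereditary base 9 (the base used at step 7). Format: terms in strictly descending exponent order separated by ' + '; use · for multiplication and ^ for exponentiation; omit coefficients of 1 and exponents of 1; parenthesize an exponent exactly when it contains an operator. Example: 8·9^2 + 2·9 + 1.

9^(9 + 1) + 7·9^7 + 7·9^6 + 7·9^5 + 7·9^4 + 7·9^3 + 7·9^2 + 7·9 + 6

base 2: 15 = 2^(2 + 1) + 2^2 + 2 + 1; at 3: 3^(3 + 1) + 3^3 + 3 + 1 = 112; next = 111
base 3: 111 = 3^(3 + 1) + 3^3 + 3; at 4: 4^(4 + 1) + 4^4 + 4 = 1284; next = 1283
base 4: 1283 = 4^(4 + 1) + 4^4 + 3; at 5: 5^(5 + 1) + 5^5 + 3 = 18753; next = 18752
base 5: 18752 = 5^(5 + 1) + 5^5 + 2; at 6: 6^(6 + 1) + 6^6 + 2 = 326594; next = 326593
base 6: 326593 = 6^(6 + 1) + 6^6 + 1; at 7: 7^(7 + 1) + 7^7 + 1 = 6588345; next = 6588344
base 7: 6588344 = 7^(7 + 1) + 7^7; at 8: 8^(8 + 1) + 8^8 = 150994944; next = 150994943
base 8: 150994943 = 8^(8 + 1) + 7·8^7 + 7·8^6 + 7·8^5 + 7·8^4 + 7·8^3 + 7·8^2 + 7·8 + 7; at 9: 9^(9 + 1) + 7·9^7 + 7·9^6 + 7·9^5 + 7·9^4 + 7·9^3 + 7·9^2 + 7·9 + 7 = 3524450281; next = 3524450280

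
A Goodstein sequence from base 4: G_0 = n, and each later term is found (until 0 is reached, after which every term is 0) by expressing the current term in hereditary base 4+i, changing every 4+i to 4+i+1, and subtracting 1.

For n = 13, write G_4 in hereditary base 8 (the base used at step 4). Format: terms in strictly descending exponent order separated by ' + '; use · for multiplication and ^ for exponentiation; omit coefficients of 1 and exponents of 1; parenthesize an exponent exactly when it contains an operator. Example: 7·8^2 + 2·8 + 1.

2·8 + 3

13 —HB4→ 3·4 + 1 —bump→ 3·5 + 1 = 16 —(−1)→ 15
15 —HB5→ 3·5 —bump→ 3·6 = 18 —(−1)→ 17
17 —HB6→ 2·6 + 5 —bump→ 2·7 + 5 = 19 —(−1)→ 18
18 —HB7→ 2·7 + 4 —bump→ 2·8 + 4 = 20 —(−1)→ 19
19 —HB8→ 2·8 + 3 —bump→ 2·9 + 3 = 21 —(−1)→ 20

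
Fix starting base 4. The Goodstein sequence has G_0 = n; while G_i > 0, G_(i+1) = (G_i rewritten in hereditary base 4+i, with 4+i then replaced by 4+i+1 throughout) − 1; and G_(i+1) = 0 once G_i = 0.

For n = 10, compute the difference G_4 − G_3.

(0) 10|_4 = 2·4 + 2 ↦ 2·5 + 2|_5 = 12 ⇒ 11
(1) 11|_5 = 2·5 + 1 ↦ 2·6 + 1|_6 = 13 ⇒ 12
(2) 12|_6 = 2·6 ↦ 2·7|_7 = 14 ⇒ 13
(3) 13|_7 = 7 + 6 ↦ 8 + 6|_8 = 14 ⇒ 13

0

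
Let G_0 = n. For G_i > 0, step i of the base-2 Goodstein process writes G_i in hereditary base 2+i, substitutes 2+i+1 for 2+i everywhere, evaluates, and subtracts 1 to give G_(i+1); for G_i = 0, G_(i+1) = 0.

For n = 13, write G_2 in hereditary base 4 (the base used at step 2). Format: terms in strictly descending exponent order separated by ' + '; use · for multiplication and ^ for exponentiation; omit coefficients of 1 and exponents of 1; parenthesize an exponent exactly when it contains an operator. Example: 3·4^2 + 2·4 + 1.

4^(4 + 1) + 3·4^3 + 3·4^2 + 3·4 + 3

[0] 13 ≡ 2^(2 + 1) + 2^2 + 1 (base 2). Lift 3: 109. −1: 108.
[1] 108 ≡ 3^(3 + 1) + 3^3 (base 3). Lift 4: 1280. −1: 1279.
[2] 1279 ≡ 4^(4 + 1) + 3·4^3 + 3·4^2 + 3·4 + 3 (base 4). Lift 5: 16093. −1: 16092.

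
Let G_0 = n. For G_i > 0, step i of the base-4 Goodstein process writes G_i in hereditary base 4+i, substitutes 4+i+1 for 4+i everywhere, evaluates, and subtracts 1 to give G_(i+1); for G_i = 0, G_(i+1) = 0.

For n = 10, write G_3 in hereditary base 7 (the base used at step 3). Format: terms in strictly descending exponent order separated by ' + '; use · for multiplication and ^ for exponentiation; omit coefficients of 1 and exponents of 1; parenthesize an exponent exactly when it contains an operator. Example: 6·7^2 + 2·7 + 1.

7 + 6

G_0 = 10. HB_4(10) = 2·4 + 2. Bump = 12. G_1 = 11.
G_1 = 11. HB_5(11) = 2·5 + 1. Bump = 13. G_2 = 12.
G_2 = 12. HB_6(12) = 2·6. Bump = 14. G_3 = 13.
G_3 = 13. HB_7(13) = 7 + 6. Bump = 14. G_4 = 13.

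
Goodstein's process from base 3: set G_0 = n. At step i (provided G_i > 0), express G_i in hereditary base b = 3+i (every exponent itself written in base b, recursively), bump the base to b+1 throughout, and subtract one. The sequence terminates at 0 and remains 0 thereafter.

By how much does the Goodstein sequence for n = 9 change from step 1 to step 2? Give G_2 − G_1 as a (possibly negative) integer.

G_0=9  [base 3] 3^2  →[3↦4]→  4^2 = 16  −1 ⇒ G_1=15
G_1=15  [base 4] 3·4 + 3  →[4↦5]→  3·5 + 3 = 18  −1 ⇒ G_2=17

2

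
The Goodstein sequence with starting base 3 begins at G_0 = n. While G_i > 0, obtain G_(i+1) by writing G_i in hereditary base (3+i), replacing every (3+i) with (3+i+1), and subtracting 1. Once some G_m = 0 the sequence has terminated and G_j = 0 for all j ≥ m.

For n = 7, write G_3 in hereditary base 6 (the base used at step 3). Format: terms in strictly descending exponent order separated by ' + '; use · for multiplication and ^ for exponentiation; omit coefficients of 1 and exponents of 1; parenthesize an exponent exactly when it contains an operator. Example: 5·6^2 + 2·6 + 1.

6 + 3

base 3: 7 = 2·3 + 1; at 4: 2·4 + 1 = 9; next = 8
base 4: 8 = 2·4; at 5: 2·5 = 10; next = 9
base 5: 9 = 5 + 4; at 6: 6 + 4 = 10; next = 9
base 6: 9 = 6 + 3; at 7: 7 + 3 = 10; next = 9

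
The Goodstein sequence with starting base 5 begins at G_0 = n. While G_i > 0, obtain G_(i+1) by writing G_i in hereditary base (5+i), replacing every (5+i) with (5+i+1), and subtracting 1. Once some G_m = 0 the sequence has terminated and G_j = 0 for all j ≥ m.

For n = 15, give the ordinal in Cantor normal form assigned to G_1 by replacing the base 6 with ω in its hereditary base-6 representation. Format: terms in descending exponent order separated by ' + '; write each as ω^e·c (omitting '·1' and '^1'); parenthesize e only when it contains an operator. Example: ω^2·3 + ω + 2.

ω·2 + 5

G_0 = 15. HB_5(15) = 3·5. Bump = 18. G_1 = 17.
G_1 = 17. HB_6(17) = 2·6 + 5. Bump = 19. G_2 = 18.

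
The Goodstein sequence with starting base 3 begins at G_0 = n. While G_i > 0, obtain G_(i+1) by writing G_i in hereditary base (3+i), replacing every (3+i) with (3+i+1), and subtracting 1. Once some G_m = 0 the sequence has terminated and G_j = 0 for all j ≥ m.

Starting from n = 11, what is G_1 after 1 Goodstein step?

17

base 3: 11 = 3^2 + 2; at 4: 4^2 + 2 = 18; next = 17
base 4: 17 = 4^2 + 1; at 5: 5^2 + 1 = 26; next = 25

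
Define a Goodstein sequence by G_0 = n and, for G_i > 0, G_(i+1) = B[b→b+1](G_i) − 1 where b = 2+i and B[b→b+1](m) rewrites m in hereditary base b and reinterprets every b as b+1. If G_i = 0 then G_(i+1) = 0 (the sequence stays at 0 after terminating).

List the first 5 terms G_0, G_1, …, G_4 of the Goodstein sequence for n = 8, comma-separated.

8, 80, 553, 6310, 93395

i=0: 8 = 2^(2 + 1) (b=2); 2→3: 3^(3 + 1) = 81; 81−1 = 80
i=1: 80 = 2·3^3 + 2·3^2 + 2·3 + 2 (b=3); 3→4: 2·4^4 + 2·4^2 + 2·4 + 2 = 554; 554−1 = 553
i=2: 553 = 2·4^4 + 2·4^2 + 2·4 + 1 (b=4); 4→5: 2·5^5 + 2·5^2 + 2·5 + 1 = 6311; 6311−1 = 6310
i=3: 6310 = 2·5^5 + 2·5^2 + 2·5 (b=5); 5→6: 2·6^6 + 2·6^2 + 2·6 = 93396; 93396−1 = 93395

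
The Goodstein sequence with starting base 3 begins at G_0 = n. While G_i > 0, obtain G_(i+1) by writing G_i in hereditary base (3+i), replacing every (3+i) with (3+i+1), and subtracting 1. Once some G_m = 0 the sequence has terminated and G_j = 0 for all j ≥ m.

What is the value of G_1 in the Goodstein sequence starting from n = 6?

7

i=0: 6 = 2·3 (b=3); 3→4: 2·4 = 8; 8−1 = 7
i=1: 7 = 4 + 3 (b=4); 4→5: 5 + 3 = 8; 8−1 = 7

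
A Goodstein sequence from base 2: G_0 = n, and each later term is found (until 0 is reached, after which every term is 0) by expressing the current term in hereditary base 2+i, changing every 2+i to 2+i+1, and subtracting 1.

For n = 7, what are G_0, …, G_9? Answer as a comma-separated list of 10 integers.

[0] 7 ≡ 2^2 + 2 + 1 (base 2). Lift 3: 31. −1: 30.
[1] 30 ≡ 3^3 + 3 (base 3). Lift 4: 260. −1: 259.
[2] 259 ≡ 4^4 + 3 (base 4). Lift 5: 3128. −1: 3127.
[3] 3127 ≡ 5^5 + 2 (base 5). Lift 6: 46658. −1: 46657.
[4] 46657 ≡ 6^6 + 1 (base 6). Lift 7: 823544. −1: 823543.
[5] 823543 ≡ 7^7 (base 7). Lift 8: 16777216. −1: 16777215.
[6] 16777215 ≡ 7·8^7 + 7·8^6 + 7·8^5 + 7·8^4 + 7·8^3 + 7·8^2 + 7·8 + 7 (base 8). Lift 9: 37665880. −1: 37665879.
[7] 37665879 ≡ 7·9^7 + 7·9^6 + 7·9^5 + 7·9^4 + 7·9^3 + 7·9^2 + 7·9 + 6 (base 9). Lift 10: 77777776. −1: 77777775.
[8] 77777775 ≡ 7·10^7 + 7·10^6 + 7·10^5 + 7·10^4 + 7·10^3 + 7·10^2 + 7·10 + 5 (base 10). Lift 11: 150051214. −1: 150051213.

7, 30, 259, 3127, 46657, 823543, 16777215, 37665879, 77777775, 150051213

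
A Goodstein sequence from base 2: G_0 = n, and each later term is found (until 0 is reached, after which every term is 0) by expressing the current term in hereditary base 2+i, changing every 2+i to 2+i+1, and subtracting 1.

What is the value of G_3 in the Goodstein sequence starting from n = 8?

6310

(0) 8|_2 = 2^(2 + 1) ↦ 3^(3 + 1)|_3 = 81 ⇒ 80
(1) 80|_3 = 2·3^3 + 2·3^2 + 2·3 + 2 ↦ 2·4^4 + 2·4^2 + 2·4 + 2|_4 = 554 ⇒ 553
(2) 553|_4 = 2·4^4 + 2·4^2 + 2·4 + 1 ↦ 2·5^5 + 2·5^2 + 2·5 + 1|_5 = 6311 ⇒ 6310
(3) 6310|_5 = 2·5^5 + 2·5^2 + 2·5 ↦ 2·6^6 + 2·6^2 + 2·6|_6 = 93396 ⇒ 93395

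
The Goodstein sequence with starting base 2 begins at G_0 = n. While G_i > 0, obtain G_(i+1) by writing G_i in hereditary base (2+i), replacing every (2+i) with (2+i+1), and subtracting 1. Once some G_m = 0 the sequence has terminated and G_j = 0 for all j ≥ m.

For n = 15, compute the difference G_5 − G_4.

i=0: 15 = 2^(2 + 1) + 2^2 + 2 + 1 (b=2); 2→3: 3^(3 + 1) + 3^3 + 3 + 1 = 112; 112−1 = 111
i=1: 111 = 3^(3 + 1) + 3^3 + 3 (b=3); 3→4: 4^(4 + 1) + 4^4 + 4 = 1284; 1284−1 = 1283
i=2: 1283 = 4^(4 + 1) + 4^4 + 3 (b=4); 4→5: 5^(5 + 1) + 5^5 + 3 = 18753; 18753−1 = 18752
i=3: 18752 = 5^(5 + 1) + 5^5 + 2 (b=5); 5→6: 6^(6 + 1) + 6^6 + 2 = 326594; 326594−1 = 326593
i=4: 326593 = 6^(6 + 1) + 6^6 + 1 (b=6); 6→7: 7^(7 + 1) + 7^7 + 1 = 6588345; 6588345−1 = 6588344

6261751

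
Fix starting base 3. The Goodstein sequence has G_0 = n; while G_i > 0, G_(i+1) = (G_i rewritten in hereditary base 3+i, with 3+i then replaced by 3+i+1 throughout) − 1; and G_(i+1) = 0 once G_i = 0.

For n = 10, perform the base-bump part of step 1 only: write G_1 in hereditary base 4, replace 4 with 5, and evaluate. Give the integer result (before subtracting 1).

G_0=10  [base 3] 3^2 + 1  →[3↦4]→  4^2 + 1 = 17  −1 ⇒ G_1=16
G_1=16  [base 4] 4^2  →[4↦5]→  5^2 = 25  −1 ⇒ G_2=24

25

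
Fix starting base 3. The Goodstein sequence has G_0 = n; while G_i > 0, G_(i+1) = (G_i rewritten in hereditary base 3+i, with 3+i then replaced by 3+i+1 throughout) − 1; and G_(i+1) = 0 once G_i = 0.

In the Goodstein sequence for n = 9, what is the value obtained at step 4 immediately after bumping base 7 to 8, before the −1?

G_0 = 9. HB_3(9) = 3^2. Bump = 16. G_1 = 15.
G_1 = 15. HB_4(15) = 3·4 + 3. Bump = 18. G_2 = 17.
G_2 = 17. HB_5(17) = 3·5 + 2. Bump = 20. G_3 = 19.
G_3 = 19. HB_6(19) = 3·6 + 1. Bump = 22. G_4 = 21.
G_4 = 21. HB_7(21) = 3·7. Bump = 24. G_5 = 23.

24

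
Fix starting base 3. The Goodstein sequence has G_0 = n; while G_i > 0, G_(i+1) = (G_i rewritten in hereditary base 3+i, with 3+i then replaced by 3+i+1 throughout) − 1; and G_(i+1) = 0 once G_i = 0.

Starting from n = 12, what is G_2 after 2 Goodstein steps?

(0) 12|_3 = 3^2 + 3 ↦ 4^2 + 4|_4 = 20 ⇒ 19
(1) 19|_4 = 4^2 + 3 ↦ 5^2 + 3|_5 = 28 ⇒ 27
(2) 27|_5 = 5^2 + 2 ↦ 6^2 + 2|_6 = 38 ⇒ 37

27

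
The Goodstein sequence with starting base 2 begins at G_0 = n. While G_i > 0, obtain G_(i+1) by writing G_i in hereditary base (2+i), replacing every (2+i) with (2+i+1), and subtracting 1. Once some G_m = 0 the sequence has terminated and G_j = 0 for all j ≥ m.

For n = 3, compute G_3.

step 0: 3 = 2 + 1; sub 3 for 2: 3 + 1; = 4; G_1 = 4−1 = 3
step 1: 3 = 3; sub 4 for 3: 4; = 4; G_2 = 4−1 = 3
step 2: 3 = 3; sub 5 for 4: 3; = 3; G_3 = 3−1 = 2
step 3: 2 = 2; sub 6 for 5: 2; = 2; G_4 = 2−1 = 1

2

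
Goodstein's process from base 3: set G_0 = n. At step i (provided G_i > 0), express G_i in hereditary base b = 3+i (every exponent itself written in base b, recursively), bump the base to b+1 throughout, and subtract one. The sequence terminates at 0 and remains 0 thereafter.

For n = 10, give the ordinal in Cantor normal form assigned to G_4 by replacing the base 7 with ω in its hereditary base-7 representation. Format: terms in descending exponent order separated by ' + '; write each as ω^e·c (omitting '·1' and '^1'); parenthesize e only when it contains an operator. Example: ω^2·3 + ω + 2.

i=0: 10 = 3^2 + 1 (b=3); 3→4: 4^2 + 1 = 17; 17−1 = 16
i=1: 16 = 4^2 (b=4); 4→5: 5^2 = 25; 25−1 = 24
i=2: 24 = 4·5 + 4 (b=5); 5→6: 4·6 + 4 = 28; 28−1 = 27
i=3: 27 = 4·6 + 3 (b=6); 6→7: 4·7 + 3 = 31; 31−1 = 30
i=4: 30 = 4·7 + 2 (b=7); 7→8: 4·8 + 2 = 34; 34−1 = 33

ω·4 + 2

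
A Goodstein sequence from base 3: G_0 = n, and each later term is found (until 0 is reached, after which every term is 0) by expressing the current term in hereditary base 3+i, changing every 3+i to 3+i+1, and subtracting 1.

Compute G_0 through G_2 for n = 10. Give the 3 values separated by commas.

10, 16, 24

[0] 10 ≡ 3^2 + 1 (base 3). Lift 4: 17. −1: 16.
[1] 16 ≡ 4^2 (base 4). Lift 5: 25. −1: 24.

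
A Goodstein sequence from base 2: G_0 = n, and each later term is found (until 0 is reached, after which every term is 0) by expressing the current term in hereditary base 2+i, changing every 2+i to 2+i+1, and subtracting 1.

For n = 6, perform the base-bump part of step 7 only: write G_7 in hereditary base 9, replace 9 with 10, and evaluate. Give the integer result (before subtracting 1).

555552

step 0: 6 = 2^2 + 2; sub 3 for 2: 3^3 + 3; = 30; G_1 = 30−1 = 29
step 1: 29 = 3^3 + 2; sub 4 for 3: 4^4 + 2; = 258; G_2 = 258−1 = 257
step 2: 257 = 4^4 + 1; sub 5 for 4: 5^5 + 1; = 3126; G_3 = 3126−1 = 3125
step 3: 3125 = 5^5; sub 6 for 5: 6^6; = 46656; G_4 = 46656−1 = 46655
step 4: 46655 = 5·6^5 + 5·6^4 + 5·6^3 + 5·6^2 + 5·6 + 5; sub 7 for 6: 5·7^5 + 5·7^4 + 5·7^3 + 5·7^2 + 5·7 + 5; = 98040; G_5 = 98040−1 = 98039
step 5: 98039 = 5·7^5 + 5·7^4 + 5·7^3 + 5·7^2 + 5·7 + 4; sub 8 for 7: 5·8^5 + 5·8^4 + 5·8^3 + 5·8^2 + 5·8 + 4; = 187244; G_6 = 187244−1 = 187243
step 6: 187243 = 5·8^5 + 5·8^4 + 5·8^3 + 5·8^2 + 5·8 + 3; sub 9 for 8: 5·9^5 + 5·9^4 + 5·9^3 + 5·9^2 + 5·9 + 3; = 332148; G_7 = 332148−1 = 332147
step 7: 332147 = 5·9^5 + 5·9^4 + 5·9^3 + 5·9^2 + 5·9 + 2; sub 10 for 9: 5·10^5 + 5·10^4 + 5·10^3 + 5·10^2 + 5·10 + 2; = 555552; G_8 = 555552−1 = 555551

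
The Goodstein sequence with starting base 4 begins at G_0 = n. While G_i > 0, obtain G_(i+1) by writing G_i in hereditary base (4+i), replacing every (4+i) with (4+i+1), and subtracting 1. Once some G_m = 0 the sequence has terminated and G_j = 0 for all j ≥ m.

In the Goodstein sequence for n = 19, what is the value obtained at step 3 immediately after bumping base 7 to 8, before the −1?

(0) 19|_4 = 4^2 + 3 ↦ 5^2 + 3|_5 = 28 ⇒ 27
(1) 27|_5 = 5^2 + 2 ↦ 6^2 + 2|_6 = 38 ⇒ 37
(2) 37|_6 = 6^2 + 1 ↦ 7^2 + 1|_7 = 50 ⇒ 49

64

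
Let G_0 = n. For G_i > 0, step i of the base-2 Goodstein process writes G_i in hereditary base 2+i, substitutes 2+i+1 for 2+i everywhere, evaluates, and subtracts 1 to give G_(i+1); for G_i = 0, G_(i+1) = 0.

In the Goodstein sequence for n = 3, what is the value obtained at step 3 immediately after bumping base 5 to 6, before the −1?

2

i=0: 3 = 2 + 1 (b=2); 2→3: 3 + 1 = 4; 4−1 = 3
i=1: 3 = 3 (b=3); 3→4: 4 = 4; 4−1 = 3
i=2: 3 = 3 (b=4); 4→5: 3 = 3; 3−1 = 2
i=3: 2 = 2 (b=5); 5→6: 2 = 2; 2−1 = 1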